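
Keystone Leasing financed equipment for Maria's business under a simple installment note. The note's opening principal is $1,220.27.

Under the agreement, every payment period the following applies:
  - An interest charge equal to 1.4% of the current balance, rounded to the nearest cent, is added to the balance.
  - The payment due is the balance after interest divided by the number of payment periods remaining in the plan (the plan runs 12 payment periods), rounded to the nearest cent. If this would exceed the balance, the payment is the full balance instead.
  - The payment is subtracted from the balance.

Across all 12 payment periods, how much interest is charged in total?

$116.94

Payment period 1: opening $1,220.27; interest $17.08 → $1,237.35; payment $103.11; balance $1,134.24
Payment period 2: opening $1,134.24; interest $15.88 → $1,150.12; payment $104.56; balance $1,045.56
Payment period 3: opening $1,045.56; interest $14.64 → $1,060.20; payment $106.02; balance $954.18
Payment period 4: opening $954.18; interest $13.36 → $967.54; payment $107.50; balance $860.04
Payment period 5: opening $860.04; interest $12.04 → $872.08; payment $109.01; balance $763.07
Payment period 6: opening $763.07; interest $10.68 → $773.75; payment $110.54; balance $663.21
Payment period 7: opening $663.21; interest $9.28 → $672.49; payment $112.08; balance $560.41
Payment period 8: opening $560.41; interest $7.85 → $568.26; payment $113.65; balance $454.61
Payment period 9: opening $454.61; interest $6.36 → $460.97; payment $115.24; balance $345.73
Payment period 10: opening $345.73; interest $4.84 → $350.57; payment $116.86; balance $233.71
Payment period 11: opening $233.71; interest $3.27 → $236.98; payment $118.49; balance $118.49
Payment period 12: opening $118.49; interest $1.66 → $120.15; payment $120.15; balance $0.00
Total interest: $17.08 + $15.88 + $14.64 + $13.36 + $12.04 + $10.68 + $9.28 + $7.85 + $6.36 + $4.84 + $3.27 + $1.66 = $116.94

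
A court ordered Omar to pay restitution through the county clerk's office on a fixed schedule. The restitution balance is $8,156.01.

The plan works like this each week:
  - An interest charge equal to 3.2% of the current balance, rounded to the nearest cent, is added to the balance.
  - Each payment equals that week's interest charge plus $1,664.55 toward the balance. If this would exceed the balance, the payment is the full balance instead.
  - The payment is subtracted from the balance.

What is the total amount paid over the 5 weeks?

$8,928.32

Week 1: opening $8,156.01; interest $260.99 → $8,417.00; payment $1,925.54; balance $6,491.46
Week 2: opening $6,491.46; interest $207.73 → $6,699.19; payment $1,872.28; balance $4,826.91
Week 3: opening $4,826.91; interest $154.46 → $4,981.37; payment $1,819.01; balance $3,162.36
Week 4: opening $3,162.36; interest $101.20 → $3,263.56; payment $1,765.75; balance $1,497.81
Week 5: opening $1,497.81; interest $47.93 → $1,545.74; payment $1,545.74; balance $0.00
Total paid: $8,928.32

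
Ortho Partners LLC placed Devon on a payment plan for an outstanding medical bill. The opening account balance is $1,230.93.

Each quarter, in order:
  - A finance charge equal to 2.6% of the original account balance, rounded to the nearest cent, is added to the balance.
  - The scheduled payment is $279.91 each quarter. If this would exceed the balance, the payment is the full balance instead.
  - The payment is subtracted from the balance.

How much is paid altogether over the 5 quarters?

Quarter 1: opening $1,230.93; interest $32.00 → $1,262.93; payment $279.91; balance $983.02
Quarter 2: opening $983.02; interest $32.00 → $1,015.02; payment $279.91; balance $735.11
Quarter 3: opening $735.11; interest $32.00 → $767.11; payment $279.91; balance $487.20
Quarter 4: opening $487.20; interest $32.00 → $519.20; payment $279.91; balance $239.29
Quarter 5: opening $239.29; interest $32.00 → $271.29; payment $271.29; balance $0.00
Total paid: $1,390.93

$1,390.93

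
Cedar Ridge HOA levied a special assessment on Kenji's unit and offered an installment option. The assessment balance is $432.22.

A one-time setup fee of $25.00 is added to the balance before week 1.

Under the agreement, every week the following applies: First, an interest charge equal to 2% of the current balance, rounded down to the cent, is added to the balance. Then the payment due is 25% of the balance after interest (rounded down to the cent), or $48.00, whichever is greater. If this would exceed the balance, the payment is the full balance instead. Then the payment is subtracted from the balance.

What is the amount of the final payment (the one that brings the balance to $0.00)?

$19.64

Week 1: $457.22 +$9.14 interest = $466.36; pay $116.59 → $349.77
Week 2: $349.77 +$6.99 interest = $356.76; pay $89.19 → $267.57
Week 3: $267.57 +$5.35 interest = $272.92; pay $68.23 → $204.69
Week 4: $204.69 +$4.09 interest = $208.78; pay $52.19 → $156.59
Week 5: $156.59 +$3.13 interest = $159.72; pay $48.00 → $111.72
Week 6: $111.72 +$2.23 interest = $113.95; pay $48.00 → $65.95
Week 7: $65.95 +$1.31 interest = $67.26; pay $48.00 → $19.26
Week 8: $19.26 +$0.38 interest = $19.64; pay $19.64 → $0.00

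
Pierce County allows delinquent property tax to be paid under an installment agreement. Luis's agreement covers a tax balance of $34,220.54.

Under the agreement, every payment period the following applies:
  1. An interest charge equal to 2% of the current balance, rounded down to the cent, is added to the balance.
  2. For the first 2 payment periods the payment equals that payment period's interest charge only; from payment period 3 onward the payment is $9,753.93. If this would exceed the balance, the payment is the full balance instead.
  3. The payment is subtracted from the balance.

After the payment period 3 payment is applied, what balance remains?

# | Opening | Interest | Payment | End bal
1 | $34,220.54 | $684.41 | $684.41 | $34,220.54
2 | $34,220.54 | $684.41 | $684.41 | $34,220.54
3 | $34,220.54 | $684.41 | $9,753.93 | $25,151.02

$25,151.02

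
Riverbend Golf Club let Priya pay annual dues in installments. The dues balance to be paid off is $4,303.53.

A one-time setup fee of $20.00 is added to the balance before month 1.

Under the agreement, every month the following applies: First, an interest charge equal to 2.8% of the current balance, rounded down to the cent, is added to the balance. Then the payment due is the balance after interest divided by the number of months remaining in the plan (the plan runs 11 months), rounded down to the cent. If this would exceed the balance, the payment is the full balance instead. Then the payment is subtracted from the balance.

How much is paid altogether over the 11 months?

$5,122.08

Month 1: opening $4,323.53; interest $121.05 → $4,444.58; payment $404.05; balance $4,040.53
Month 2: opening $4,040.53; interest $113.13 → $4,153.66; payment $415.36; balance $3,738.30
Month 3: opening $3,738.30; interest $104.67 → $3,842.97; payment $426.99; balance $3,415.98
Month 4: opening $3,415.98; interest $95.64 → $3,511.62; payment $438.95; balance $3,072.67
Month 5: opening $3,072.67; interest $86.03 → $3,158.70; payment $451.24; balance $2,707.46
Month 6: opening $2,707.46; interest $75.80 → $2,783.26; payment $463.87; balance $2,319.39
Month 7: opening $2,319.39; interest $64.94 → $2,384.33; payment $476.86; balance $1,907.47
Month 8: opening $1,907.47; interest $53.40 → $1,960.87; payment $490.21; balance $1,470.66
Month 9: opening $1,470.66; interest $41.17 → $1,511.83; payment $503.94; balance $1,007.89
Month 10: opening $1,007.89; interest $28.22 → $1,036.11; payment $518.05; balance $518.06
Month 11: opening $518.06; interest $14.50 → $532.56; payment $532.56; balance $0.00
Total paid: $5,122.08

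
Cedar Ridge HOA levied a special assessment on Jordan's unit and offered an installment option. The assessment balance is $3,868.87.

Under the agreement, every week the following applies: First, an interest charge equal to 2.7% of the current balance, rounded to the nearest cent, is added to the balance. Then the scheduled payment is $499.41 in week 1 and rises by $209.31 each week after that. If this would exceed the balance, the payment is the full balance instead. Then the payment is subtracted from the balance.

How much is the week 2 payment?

Week 1: $3,868.87 +$104.46 interest = $3,973.33; pay $499.41 → $3,473.92
Week 2: $3,473.92 +$93.80 interest = $3,567.72; pay $708.72 → $2,859.00

$708.72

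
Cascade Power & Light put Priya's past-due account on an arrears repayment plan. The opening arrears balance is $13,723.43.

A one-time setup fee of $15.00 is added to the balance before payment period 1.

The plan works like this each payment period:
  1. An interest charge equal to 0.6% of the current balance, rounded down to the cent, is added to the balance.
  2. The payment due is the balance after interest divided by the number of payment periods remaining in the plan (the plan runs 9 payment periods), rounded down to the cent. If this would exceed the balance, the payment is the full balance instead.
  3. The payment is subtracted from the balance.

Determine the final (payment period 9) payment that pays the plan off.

$1,610.92

Payment period 1: $13,738.43 +$82.43 interest = $13,820.86; pay $1,535.65 → $12,285.21
Payment period 2: $12,285.21 +$73.71 interest = $12,358.92; pay $1,544.86 → $10,814.06
Payment period 3: $10,814.06 +$64.88 interest = $10,878.94; pay $1,554.13 → $9,324.81
Payment period 4: $9,324.81 +$55.94 interest = $9,380.75; pay $1,563.45 → $7,817.30
Payment period 5: $7,817.30 +$46.90 interest = $7,864.20; pay $1,572.84 → $6,291.36
Payment period 6: $6,291.36 +$37.74 interest = $6,329.10; pay $1,582.27 → $4,746.83
Payment period 7: $4,746.83 +$28.48 interest = $4,775.31; pay $1,591.77 → $3,183.54
Payment period 8: $3,183.54 +$19.10 interest = $3,202.64; pay $1,601.32 → $1,601.32
Payment period 9: $1,601.32 +$9.60 interest = $1,610.92; pay $1,610.92 → $0.00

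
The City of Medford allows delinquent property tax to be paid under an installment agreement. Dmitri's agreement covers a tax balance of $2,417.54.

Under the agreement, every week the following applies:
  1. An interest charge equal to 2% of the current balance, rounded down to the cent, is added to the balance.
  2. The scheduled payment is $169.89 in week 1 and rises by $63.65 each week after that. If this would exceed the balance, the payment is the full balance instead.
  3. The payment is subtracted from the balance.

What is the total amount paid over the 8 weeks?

$2,660.36

Week 1: $2,417.54 +$48.35 interest = $2,465.89; pay $169.89 → $2,296.00
Week 2: $2,296.00 +$45.92 interest = $2,341.92; pay $233.54 → $2,108.38
Week 3: $2,108.38 +$42.16 interest = $2,150.54; pay $297.19 → $1,853.35
Week 4: $1,853.35 +$37.06 interest = $1,890.41; pay $360.84 → $1,529.57
Week 5: $1,529.57 +$30.59 interest = $1,560.16; pay $424.49 → $1,135.67
Week 6: $1,135.67 +$22.71 interest = $1,158.38; pay $488.14 → $670.24
Week 7: $670.24 +$13.40 interest = $683.64; pay $551.79 → $131.85
Week 8: $131.85 +$2.63 interest = $134.48; pay $134.48 → $0.00
Total paid: $2,660.36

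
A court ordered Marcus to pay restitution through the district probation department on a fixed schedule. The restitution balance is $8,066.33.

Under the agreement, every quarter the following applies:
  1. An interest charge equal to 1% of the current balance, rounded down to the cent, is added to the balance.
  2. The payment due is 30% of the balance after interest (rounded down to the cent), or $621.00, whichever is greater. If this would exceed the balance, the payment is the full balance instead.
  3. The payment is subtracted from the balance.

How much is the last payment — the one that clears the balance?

$196.67

Quarter 1: $8,066.33 +$80.66 interest = $8,146.99; pay $2,444.09 → $5,702.90
Quarter 2: $5,702.90 +$57.02 interest = $5,759.92; pay $1,727.97 → $4,031.95
Quarter 3: $4,031.95 +$40.31 interest = $4,072.26; pay $1,221.67 → $2,850.59
Quarter 4: $2,850.59 +$28.50 interest = $2,879.09; pay $863.72 → $2,015.37
Quarter 5: $2,015.37 +$20.15 interest = $2,035.52; pay $621.00 → $1,414.52
Quarter 6: $1,414.52 +$14.14 interest = $1,428.66; pay $621.00 → $807.66
Quarter 7: $807.66 +$8.07 interest = $815.73; pay $621.00 → $194.73
Quarter 8: $194.73 +$1.94 interest = $196.67; pay $196.67 → $0.00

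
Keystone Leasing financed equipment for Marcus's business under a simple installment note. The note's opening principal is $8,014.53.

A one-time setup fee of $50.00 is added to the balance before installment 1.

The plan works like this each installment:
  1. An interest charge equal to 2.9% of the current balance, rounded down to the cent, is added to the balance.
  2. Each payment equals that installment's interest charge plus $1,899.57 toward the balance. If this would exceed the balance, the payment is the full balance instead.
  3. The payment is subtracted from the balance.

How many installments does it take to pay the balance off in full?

# | Opening | Interest | Payment | End bal
1 | $8,064.53 | $233.87 | $2,133.44 | $6,164.96
2 | $6,164.96 | $178.78 | $2,078.35 | $4,265.39
3 | $4,265.39 | $123.69 | $2,023.26 | $2,365.82
4 | $2,365.82 | $68.60 | $1,968.17 | $466.25
5 | $466.25 | $13.52 | $479.77 | $0.00
Balance reaches $0.00 in installment 5.

5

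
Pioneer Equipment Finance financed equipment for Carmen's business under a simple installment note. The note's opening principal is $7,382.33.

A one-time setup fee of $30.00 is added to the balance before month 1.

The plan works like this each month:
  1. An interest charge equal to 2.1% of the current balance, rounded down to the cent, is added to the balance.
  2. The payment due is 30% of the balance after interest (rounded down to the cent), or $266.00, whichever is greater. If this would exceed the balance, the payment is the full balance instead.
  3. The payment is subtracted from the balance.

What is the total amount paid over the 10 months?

Month 1: $7,412.33 +$155.65 interest = $7,567.98; pay $2,270.39 → $5,297.59
Month 2: $5,297.59 +$111.24 interest = $5,408.83; pay $1,622.64 → $3,786.19
Month 3: $3,786.19 +$79.50 interest = $3,865.69; pay $1,159.70 → $2,705.99
Month 4: $2,705.99 +$56.82 interest = $2,762.81; pay $828.84 → $1,933.97
Month 5: $1,933.97 +$40.61 interest = $1,974.58; pay $592.37 → $1,382.21
Month 6: $1,382.21 +$29.02 interest = $1,411.23; pay $423.36 → $987.87
Month 7: $987.87 +$20.74 interest = $1,008.61; pay $302.58 → $706.03
Month 8: $706.03 +$14.82 interest = $720.85; pay $266.00 → $454.85
Month 9: $454.85 +$9.55 interest = $464.40; pay $266.00 → $198.40
Month 10: $198.40 +$4.16 interest = $202.56; pay $202.56 → $0.00
Total paid: $7,934.44

$7,934.44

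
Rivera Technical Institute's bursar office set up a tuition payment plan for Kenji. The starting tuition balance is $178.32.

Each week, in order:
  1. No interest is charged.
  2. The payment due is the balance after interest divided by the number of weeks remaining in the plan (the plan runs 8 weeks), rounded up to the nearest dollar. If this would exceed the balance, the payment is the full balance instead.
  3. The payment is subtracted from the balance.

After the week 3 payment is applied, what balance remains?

# | Opening | Payment | End bal
1 | $178.32 | $23.00 | $155.32
2 | $155.32 | $23.00 | $132.32
3 | $132.32 | $23.00 | $109.32

$109.32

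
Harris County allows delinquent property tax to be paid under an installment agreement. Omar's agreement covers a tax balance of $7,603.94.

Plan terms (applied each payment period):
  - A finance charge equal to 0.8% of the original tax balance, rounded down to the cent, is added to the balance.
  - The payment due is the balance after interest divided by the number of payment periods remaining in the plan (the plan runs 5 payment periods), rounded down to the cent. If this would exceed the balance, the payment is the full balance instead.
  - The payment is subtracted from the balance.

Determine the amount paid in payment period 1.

Payment period 1: $7,603.94 +$60.83 interest = $7,664.77; pay $1,532.95 → $6,131.82

$1,532.95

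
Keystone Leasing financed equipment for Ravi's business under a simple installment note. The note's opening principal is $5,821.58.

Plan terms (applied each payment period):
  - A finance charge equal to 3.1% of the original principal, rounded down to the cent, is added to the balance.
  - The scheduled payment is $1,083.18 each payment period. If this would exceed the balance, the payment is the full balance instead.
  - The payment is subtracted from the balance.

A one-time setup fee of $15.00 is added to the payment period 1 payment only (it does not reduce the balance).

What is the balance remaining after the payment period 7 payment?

Payment period 1: opening $5,821.58; interest $180.46 → $6,002.04; payment $1,083.18 (+ $15.00 fee); balance $4,918.86
Payment period 2: opening $4,918.86; interest $180.46 → $5,099.32; payment $1,083.18; balance $4,016.14
Payment period 3: opening $4,016.14; interest $180.46 → $4,196.60; payment $1,083.18; balance $3,113.42
Payment period 4: opening $3,113.42; interest $180.46 → $3,293.88; payment $1,083.18; balance $2,210.70
Payment period 5: opening $2,210.70; interest $180.46 → $2,391.16; payment $1,083.18; balance $1,307.98
Payment period 6: opening $1,307.98; interest $180.46 → $1,488.44; payment $1,083.18; balance $405.26
Payment period 7: opening $405.26; interest $180.46 → $585.72; payment $585.72; balance $0.00

$0.00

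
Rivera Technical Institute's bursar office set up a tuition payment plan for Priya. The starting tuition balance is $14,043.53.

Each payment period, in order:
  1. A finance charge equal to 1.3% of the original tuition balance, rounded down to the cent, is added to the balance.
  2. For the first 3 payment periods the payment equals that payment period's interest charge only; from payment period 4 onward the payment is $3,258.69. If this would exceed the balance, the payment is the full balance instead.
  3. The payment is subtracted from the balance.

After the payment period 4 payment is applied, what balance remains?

# | Opening | Interest | Payment | End bal
1 | $14,043.53 | $182.56 | $182.56 | $14,043.53
2 | $14,043.53 | $182.56 | $182.56 | $14,043.53
3 | $14,043.53 | $182.56 | $182.56 | $14,043.53
4 | $14,043.53 | $182.56 | $3,258.69 | $10,967.40

$10,967.40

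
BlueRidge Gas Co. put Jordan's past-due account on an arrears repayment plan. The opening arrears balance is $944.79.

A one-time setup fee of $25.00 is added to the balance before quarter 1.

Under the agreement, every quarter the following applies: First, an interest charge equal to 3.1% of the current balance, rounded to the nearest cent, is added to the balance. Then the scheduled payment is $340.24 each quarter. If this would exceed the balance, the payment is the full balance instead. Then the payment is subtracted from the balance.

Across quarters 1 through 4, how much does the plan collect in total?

# | Opening | Interest | Payment | End bal
1 | $969.79 | $30.06 | $340.24 | $659.61
2 | $659.61 | $20.45 | $340.24 | $339.82
3 | $339.82 | $10.53 | $340.24 | $10.11
4 | $10.11 | $0.31 | $10.42 | $0.00
Total paid: $1,031.14

$1,031.14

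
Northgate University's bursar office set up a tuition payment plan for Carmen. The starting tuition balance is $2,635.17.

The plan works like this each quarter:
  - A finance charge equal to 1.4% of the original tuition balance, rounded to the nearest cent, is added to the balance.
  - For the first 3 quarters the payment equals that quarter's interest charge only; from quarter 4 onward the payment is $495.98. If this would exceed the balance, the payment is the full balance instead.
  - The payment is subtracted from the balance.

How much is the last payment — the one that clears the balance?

Quarter 1: opening $2,635.17; interest $36.89 → $2,672.06; payment $36.89; balance $2,635.17
Quarter 2: opening $2,635.17; interest $36.89 → $2,672.06; payment $36.89; balance $2,635.17
Quarter 3: opening $2,635.17; interest $36.89 → $2,672.06; payment $36.89; balance $2,635.17
Quarter 4: opening $2,635.17; interest $36.89 → $2,672.06; payment $495.98; balance $2,176.08
Quarter 5: opening $2,176.08; interest $36.89 → $2,212.97; payment $495.98; balance $1,716.99
Quarter 6: opening $1,716.99; interest $36.89 → $1,753.88; payment $495.98; balance $1,257.90
Quarter 7: opening $1,257.90; interest $36.89 → $1,294.79; payment $495.98; balance $798.81
Quarter 8: opening $798.81; interest $36.89 → $835.70; payment $495.98; balance $339.72
Quarter 9: opening $339.72; interest $36.89 → $376.61; payment $376.61; balance $0.00

$376.61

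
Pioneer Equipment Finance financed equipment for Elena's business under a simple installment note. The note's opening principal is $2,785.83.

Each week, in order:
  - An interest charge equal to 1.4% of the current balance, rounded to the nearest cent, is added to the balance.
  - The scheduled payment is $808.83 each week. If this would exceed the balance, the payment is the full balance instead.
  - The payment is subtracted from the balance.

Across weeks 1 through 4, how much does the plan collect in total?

# | Opening | Interest | Payment | End bal
1 | $2,785.83 | $39.00 | $808.83 | $2,016.00
2 | $2,016.00 | $28.22 | $808.83 | $1,235.39
3 | $1,235.39 | $17.30 | $808.83 | $443.86
4 | $443.86 | $6.21 | $450.07 | $0.00
Total paid: $2,876.56

$2,876.56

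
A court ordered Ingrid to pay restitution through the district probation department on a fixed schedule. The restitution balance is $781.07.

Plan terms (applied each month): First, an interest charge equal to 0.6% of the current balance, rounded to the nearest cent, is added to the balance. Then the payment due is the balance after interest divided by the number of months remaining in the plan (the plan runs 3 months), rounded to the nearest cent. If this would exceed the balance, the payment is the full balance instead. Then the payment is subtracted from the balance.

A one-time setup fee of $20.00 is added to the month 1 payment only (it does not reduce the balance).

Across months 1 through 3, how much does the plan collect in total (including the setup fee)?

Month 1: $781.07 +$4.69 interest = $785.76; pay $261.92 (+ $20.00 fee) → $523.84
Month 2: $523.84 +$3.14 interest = $526.98; pay $263.49 → $263.49
Month 3: $263.49 +$1.58 interest = $265.07; pay $265.07 → $0.00
Total paid: $810.48

$810.48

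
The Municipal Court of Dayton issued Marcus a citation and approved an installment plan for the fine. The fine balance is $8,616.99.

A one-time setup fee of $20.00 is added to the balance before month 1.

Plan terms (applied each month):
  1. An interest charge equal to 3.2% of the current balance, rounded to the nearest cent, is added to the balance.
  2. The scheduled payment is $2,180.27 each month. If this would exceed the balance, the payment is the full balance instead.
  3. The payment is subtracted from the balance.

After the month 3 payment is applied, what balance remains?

$2,740.61

Month 1: $8,636.99 +$276.38 interest = $8,913.37; pay $2,180.27 → $6,733.10
Month 2: $6,733.10 +$215.46 interest = $6,948.56; pay $2,180.27 → $4,768.29
Month 3: $4,768.29 +$152.59 interest = $4,920.88; pay $2,180.27 → $2,740.61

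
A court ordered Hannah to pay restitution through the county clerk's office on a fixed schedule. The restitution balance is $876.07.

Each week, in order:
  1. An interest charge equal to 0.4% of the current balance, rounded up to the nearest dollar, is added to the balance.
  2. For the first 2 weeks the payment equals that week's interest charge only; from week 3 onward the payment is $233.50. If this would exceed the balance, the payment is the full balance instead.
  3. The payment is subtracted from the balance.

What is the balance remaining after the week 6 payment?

# | Opening | Interest | Payment | End bal
1 | $876.07 | $4.00 | $4.00 | $876.07
2 | $876.07 | $4.00 | $4.00 | $876.07
3 | $876.07 | $4.00 | $233.50 | $646.57
4 | $646.57 | $3.00 | $233.50 | $416.07
5 | $416.07 | $2.00 | $233.50 | $184.57
6 | $184.57 | $1.00 | $185.57 | $0.00

$0.00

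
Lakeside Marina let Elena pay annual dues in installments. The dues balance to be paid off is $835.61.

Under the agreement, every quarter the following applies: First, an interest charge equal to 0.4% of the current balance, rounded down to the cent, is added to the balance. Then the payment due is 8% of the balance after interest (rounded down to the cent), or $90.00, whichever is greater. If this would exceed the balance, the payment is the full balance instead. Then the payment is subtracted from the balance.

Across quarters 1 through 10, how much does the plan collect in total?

$853.22

Quarter 1: opening $835.61; interest $3.34 → $838.95; payment $90.00; balance $748.95
Quarter 2: opening $748.95; interest $2.99 → $751.94; payment $90.00; balance $661.94
Quarter 3: opening $661.94; interest $2.64 → $664.58; payment $90.00; balance $574.58
Quarter 4: opening $574.58; interest $2.29 → $576.87; payment $90.00; balance $486.87
Quarter 5: opening $486.87; interest $1.94 → $488.81; payment $90.00; balance $398.81
Quarter 6: opening $398.81; interest $1.59 → $400.40; payment $90.00; balance $310.40
Quarter 7: opening $310.40; interest $1.24 → $311.64; payment $90.00; balance $221.64
Quarter 8: opening $221.64; interest $0.88 → $222.52; payment $90.00; balance $132.52
Quarter 9: opening $132.52; interest $0.53 → $133.05; payment $90.00; balance $43.05
Quarter 10: opening $43.05; interest $0.17 → $43.22; payment $43.22; balance $0.00
Total paid: $853.22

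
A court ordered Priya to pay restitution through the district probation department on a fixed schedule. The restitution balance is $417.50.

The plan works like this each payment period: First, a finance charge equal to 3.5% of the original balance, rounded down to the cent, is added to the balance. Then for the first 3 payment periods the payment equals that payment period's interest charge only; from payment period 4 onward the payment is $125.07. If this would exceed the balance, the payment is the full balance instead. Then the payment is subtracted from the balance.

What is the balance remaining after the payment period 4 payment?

$307.04

Payment period 1: opening $417.50; interest $14.61 → $432.11; payment $14.61; balance $417.50
Payment period 2: opening $417.50; interest $14.61 → $432.11; payment $14.61; balance $417.50
Payment period 3: opening $417.50; interest $14.61 → $432.11; payment $14.61; balance $417.50
Payment period 4: opening $417.50; interest $14.61 → $432.11; payment $125.07; balance $307.04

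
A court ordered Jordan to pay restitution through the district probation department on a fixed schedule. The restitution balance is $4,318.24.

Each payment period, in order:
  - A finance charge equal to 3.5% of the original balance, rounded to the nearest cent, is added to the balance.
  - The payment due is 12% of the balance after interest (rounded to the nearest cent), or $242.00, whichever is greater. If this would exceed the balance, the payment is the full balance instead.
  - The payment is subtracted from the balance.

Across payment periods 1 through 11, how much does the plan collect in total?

# | Opening | Interest | Payment | End bal
1 | $4,318.24 | $151.14 | $536.33 | $3,933.05
2 | $3,933.05 | $151.14 | $490.10 | $3,594.09
3 | $3,594.09 | $151.14 | $449.43 | $3,295.80
4 | $3,295.80 | $151.14 | $413.63 | $3,033.31
5 | $3,033.31 | $151.14 | $382.13 | $2,802.32
6 | $2,802.32 | $151.14 | $354.42 | $2,599.04
7 | $2,599.04 | $151.14 | $330.02 | $2,420.16
8 | $2,420.16 | $151.14 | $308.56 | $2,262.74
9 | $2,262.74 | $151.14 | $289.67 | $2,124.21
10 | $2,124.21 | $151.14 | $273.04 | $2,002.31
11 | $2,002.31 | $151.14 | $258.41 | $1,895.04
Total paid: $4,085.74

$4,085.74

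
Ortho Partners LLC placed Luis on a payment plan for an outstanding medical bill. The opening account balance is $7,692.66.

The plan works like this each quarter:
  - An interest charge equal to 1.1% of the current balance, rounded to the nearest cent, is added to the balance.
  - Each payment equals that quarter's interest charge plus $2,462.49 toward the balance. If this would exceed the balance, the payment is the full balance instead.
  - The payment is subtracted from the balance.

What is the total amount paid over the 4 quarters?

Quarter 1: opening $7,692.66; interest $84.62 → $7,777.28; payment $2,547.11; balance $5,230.17
Quarter 2: opening $5,230.17; interest $57.53 → $5,287.70; payment $2,520.02; balance $2,767.68
Quarter 3: opening $2,767.68; interest $30.44 → $2,798.12; payment $2,492.93; balance $305.19
Quarter 4: opening $305.19; interest $3.36 → $308.55; payment $308.55; balance $0.00
Total paid: $7,868.61

$7,868.61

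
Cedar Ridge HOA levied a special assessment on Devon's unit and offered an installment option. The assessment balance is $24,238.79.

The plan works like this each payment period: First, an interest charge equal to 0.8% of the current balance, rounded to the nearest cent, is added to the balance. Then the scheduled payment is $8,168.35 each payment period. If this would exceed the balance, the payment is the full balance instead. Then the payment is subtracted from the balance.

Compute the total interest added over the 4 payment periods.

$390.82

# | Opening | Interest | Payment | End bal
1 | $24,238.79 | $193.91 | $8,168.35 | $16,264.35
2 | $16,264.35 | $130.11 | $8,168.35 | $8,226.11
3 | $8,226.11 | $65.81 | $8,168.35 | $123.57
4 | $123.57 | $0.99 | $124.56 | $0.00
Total interest: $193.91 + $130.11 + $65.81 + $0.99 = $390.82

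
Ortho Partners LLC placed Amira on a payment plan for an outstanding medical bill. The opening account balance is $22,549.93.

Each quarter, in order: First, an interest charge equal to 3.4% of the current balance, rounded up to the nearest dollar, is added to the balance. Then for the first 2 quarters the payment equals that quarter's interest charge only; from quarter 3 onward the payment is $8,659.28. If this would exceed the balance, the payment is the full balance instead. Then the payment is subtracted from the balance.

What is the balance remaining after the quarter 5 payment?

Quarter 1: opening $22,549.93; interest $767.00 → $23,316.93; payment $767.00; balance $22,549.93
Quarter 2: opening $22,549.93; interest $767.00 → $23,316.93; payment $767.00; balance $22,549.93
Quarter 3: opening $22,549.93; interest $767.00 → $23,316.93; payment $8,659.28; balance $14,657.65
Quarter 4: opening $14,657.65; interest $499.00 → $15,156.65; payment $8,659.28; balance $6,497.37
Quarter 5: opening $6,497.37; interest $221.00 → $6,718.37; payment $6,718.37; balance $0.00

$0.00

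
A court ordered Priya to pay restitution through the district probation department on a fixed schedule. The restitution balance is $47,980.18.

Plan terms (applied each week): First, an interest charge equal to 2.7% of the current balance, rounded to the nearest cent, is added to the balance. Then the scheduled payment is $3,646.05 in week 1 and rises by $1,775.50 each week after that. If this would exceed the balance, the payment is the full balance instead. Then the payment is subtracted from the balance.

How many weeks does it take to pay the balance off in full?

Week 1: $47,980.18 +$1,295.46 interest = $49,275.64; pay $3,646.05 → $45,629.59
Week 2: $45,629.59 +$1,232.00 interest = $46,861.59; pay $5,421.55 → $41,440.04
Week 3: $41,440.04 +$1,118.88 interest = $42,558.92; pay $7,197.05 → $35,361.87
Week 4: $35,361.87 +$954.77 interest = $36,316.64; pay $8,972.55 → $27,344.09
Week 5: $27,344.09 +$738.29 interest = $28,082.38; pay $10,748.05 → $17,334.33
Week 6: $17,334.33 +$468.03 interest = $17,802.36; pay $12,523.55 → $5,278.81
Week 7: $5,278.81 +$142.53 interest = $5,421.34; pay $5,421.34 → $0.00
Balance reaches $0.00 in week 7.

7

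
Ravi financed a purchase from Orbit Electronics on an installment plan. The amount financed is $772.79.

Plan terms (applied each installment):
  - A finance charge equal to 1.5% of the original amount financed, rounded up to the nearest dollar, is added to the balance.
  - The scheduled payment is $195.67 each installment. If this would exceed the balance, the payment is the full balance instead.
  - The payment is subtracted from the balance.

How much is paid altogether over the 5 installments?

Installment 1: opening $772.79; interest $12.00 → $784.79; payment $195.67; balance $589.12
Installment 2: opening $589.12; interest $12.00 → $601.12; payment $195.67; balance $405.45
Installment 3: opening $405.45; interest $12.00 → $417.45; payment $195.67; balance $221.78
Installment 4: opening $221.78; interest $12.00 → $233.78; payment $195.67; balance $38.11
Installment 5: opening $38.11; interest $12.00 → $50.11; payment $50.11; balance $0.00
Total paid: $832.79

$832.79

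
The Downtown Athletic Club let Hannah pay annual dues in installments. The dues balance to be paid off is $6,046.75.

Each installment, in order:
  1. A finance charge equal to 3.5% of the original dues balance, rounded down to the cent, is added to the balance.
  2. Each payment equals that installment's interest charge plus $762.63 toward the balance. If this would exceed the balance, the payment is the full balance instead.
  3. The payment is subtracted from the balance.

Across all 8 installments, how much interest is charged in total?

$1,693.04

# | Opening | Interest | Payment | End bal
1 | $6,046.75 | $211.63 | $974.26 | $5,284.12
2 | $5,284.12 | $211.63 | $974.26 | $4,521.49
3 | $4,521.49 | $211.63 | $974.26 | $3,758.86
4 | $3,758.86 | $211.63 | $974.26 | $2,996.23
5 | $2,996.23 | $211.63 | $974.26 | $2,233.60
6 | $2,233.60 | $211.63 | $974.26 | $1,470.97
7 | $1,470.97 | $211.63 | $974.26 | $708.34
8 | $708.34 | $211.63 | $919.97 | $0.00
Total interest: $211.63 + $211.63 + $211.63 + $211.63 + $211.63 + $211.63 + $211.63 + $211.63 = $1,693.04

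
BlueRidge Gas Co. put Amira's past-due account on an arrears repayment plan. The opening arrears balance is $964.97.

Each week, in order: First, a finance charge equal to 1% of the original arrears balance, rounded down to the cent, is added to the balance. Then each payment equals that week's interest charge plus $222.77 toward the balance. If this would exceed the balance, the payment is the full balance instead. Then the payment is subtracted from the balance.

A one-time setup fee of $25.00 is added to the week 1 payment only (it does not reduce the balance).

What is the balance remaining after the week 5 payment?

Week 1: $964.97 +$9.64 interest = $974.61; pay $232.41 (+ $25.00 fee) → $742.20
Week 2: $742.20 +$9.64 interest = $751.84; pay $232.41 → $519.43
Week 3: $519.43 +$9.64 interest = $529.07; pay $232.41 → $296.66
Week 4: $296.66 +$9.64 interest = $306.30; pay $232.41 → $73.89
Week 5: $73.89 +$9.64 interest = $83.53; pay $83.53 → $0.00

$0.00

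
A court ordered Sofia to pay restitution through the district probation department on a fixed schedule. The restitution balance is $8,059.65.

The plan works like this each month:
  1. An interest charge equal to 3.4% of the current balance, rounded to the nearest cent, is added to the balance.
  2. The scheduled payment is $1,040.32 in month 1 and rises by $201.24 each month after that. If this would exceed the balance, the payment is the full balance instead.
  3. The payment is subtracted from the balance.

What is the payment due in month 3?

Month 1: opening $8,059.65; interest $274.03 → $8,333.68; payment $1,040.32; balance $7,293.36
Month 2: opening $7,293.36; interest $247.97 → $7,541.33; payment $1,241.56; balance $6,299.77
Month 3: opening $6,299.77; interest $214.19 → $6,513.96; payment $1,442.80; balance $5,071.16

$1,442.80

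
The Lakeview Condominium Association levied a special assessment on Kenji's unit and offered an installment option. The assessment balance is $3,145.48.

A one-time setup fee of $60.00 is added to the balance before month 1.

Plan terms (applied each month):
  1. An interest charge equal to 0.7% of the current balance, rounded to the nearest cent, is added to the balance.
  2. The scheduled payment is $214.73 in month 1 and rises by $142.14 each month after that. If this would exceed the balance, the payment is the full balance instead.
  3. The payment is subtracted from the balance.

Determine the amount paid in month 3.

Month 1: $3,205.48 +$22.44 interest = $3,227.92; pay $214.73 → $3,013.19
Month 2: $3,013.19 +$21.09 interest = $3,034.28; pay $356.87 → $2,677.41
Month 3: $2,677.41 +$18.74 interest = $2,696.15; pay $499.01 → $2,197.14

$499.01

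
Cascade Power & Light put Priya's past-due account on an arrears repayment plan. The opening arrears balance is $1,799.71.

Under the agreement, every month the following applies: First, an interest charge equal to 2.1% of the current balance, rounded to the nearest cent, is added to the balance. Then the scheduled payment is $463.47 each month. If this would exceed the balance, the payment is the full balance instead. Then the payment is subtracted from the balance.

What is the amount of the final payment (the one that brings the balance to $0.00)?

Month 1: opening $1,799.71; interest $37.79 → $1,837.50; payment $463.47; balance $1,374.03
Month 2: opening $1,374.03; interest $28.85 → $1,402.88; payment $463.47; balance $939.41
Month 3: opening $939.41; interest $19.73 → $959.14; payment $463.47; balance $495.67
Month 4: opening $495.67; interest $10.41 → $506.08; payment $463.47; balance $42.61
Month 5: opening $42.61; interest $0.89 → $43.50; payment $43.50; balance $0.00

$43.50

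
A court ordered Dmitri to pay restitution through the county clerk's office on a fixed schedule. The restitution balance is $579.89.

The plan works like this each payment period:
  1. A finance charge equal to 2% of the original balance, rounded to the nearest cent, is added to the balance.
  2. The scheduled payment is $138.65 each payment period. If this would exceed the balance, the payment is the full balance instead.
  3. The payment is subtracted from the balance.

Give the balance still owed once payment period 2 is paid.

$325.79

Payment period 1: $579.89 +$11.60 interest = $591.49; pay $138.65 → $452.84
Payment period 2: $452.84 +$11.60 interest = $464.44; pay $138.65 → $325.79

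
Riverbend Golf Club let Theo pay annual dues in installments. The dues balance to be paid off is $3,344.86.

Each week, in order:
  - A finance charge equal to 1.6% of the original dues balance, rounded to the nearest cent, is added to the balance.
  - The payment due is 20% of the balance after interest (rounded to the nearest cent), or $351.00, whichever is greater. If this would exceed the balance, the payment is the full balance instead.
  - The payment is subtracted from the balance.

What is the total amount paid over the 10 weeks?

Week 1: opening $3,344.86; interest $53.52 → $3,398.38; payment $679.68; balance $2,718.70
Week 2: opening $2,718.70; interest $53.52 → $2,772.22; payment $554.44; balance $2,217.78
Week 3: opening $2,217.78; interest $53.52 → $2,271.30; payment $454.26; balance $1,817.04
Week 4: opening $1,817.04; interest $53.52 → $1,870.56; payment $374.11; balance $1,496.45
Week 5: opening $1,496.45; interest $53.52 → $1,549.97; payment $351.00; balance $1,198.97
Week 6: opening $1,198.97; interest $53.52 → $1,252.49; payment $351.00; balance $901.49
Week 7: opening $901.49; interest $53.52 → $955.01; payment $351.00; balance $604.01
Week 8: opening $604.01; interest $53.52 → $657.53; payment $351.00; balance $306.53
Week 9: opening $306.53; interest $53.52 → $360.05; payment $351.00; balance $9.05
Week 10: opening $9.05; interest $53.52 → $62.57; payment $62.57; balance $0.00
Total paid: $3,880.06

$3,880.06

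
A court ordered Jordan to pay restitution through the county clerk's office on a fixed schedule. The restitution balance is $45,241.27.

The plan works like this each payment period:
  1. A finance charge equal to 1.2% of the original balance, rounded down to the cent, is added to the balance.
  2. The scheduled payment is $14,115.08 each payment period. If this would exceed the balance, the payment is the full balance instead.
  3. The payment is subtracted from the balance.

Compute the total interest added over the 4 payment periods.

Payment period 1: $45,241.27 +$542.89 interest = $45,784.16; pay $14,115.08 → $31,669.08
Payment period 2: $31,669.08 +$542.89 interest = $32,211.97; pay $14,115.08 → $18,096.89
Payment period 3: $18,096.89 +$542.89 interest = $18,639.78; pay $14,115.08 → $4,524.70
Payment period 4: $4,524.70 +$542.89 interest = $5,067.59; pay $5,067.59 → $0.00
Total interest: $542.89 + $542.89 + $542.89 + $542.89 = $2,171.56

$2,171.56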